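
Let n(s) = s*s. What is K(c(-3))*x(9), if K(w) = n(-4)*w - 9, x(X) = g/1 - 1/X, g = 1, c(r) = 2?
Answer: 184/9 ≈ 20.444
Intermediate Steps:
n(s) = s**2
x(X) = 1 - 1/X (x(X) = 1/1 - 1/X = 1*1 - 1/X = 1 - 1/X)
K(w) = -9 + 16*w (K(w) = (-4)**2*w - 9 = 16*w - 9 = -9 + 16*w)
K(c(-3))*x(9) = (-9 + 16*2)*((-1 + 9)/9) = (-9 + 32)*((1/9)*8) = 23*(8/9) = 184/9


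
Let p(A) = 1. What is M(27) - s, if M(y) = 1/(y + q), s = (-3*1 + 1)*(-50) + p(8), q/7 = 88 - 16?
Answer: -53630/531 ≈ -101.00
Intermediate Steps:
q = 504 (q = 7*(88 - 16) = 7*72 = 504)
s = 101 (s = (-3*1 + 1)*(-50) + 1 = (-3 + 1)*(-50) + 1 = -2*(-50) + 1 = 100 + 1 = 101)
M(y) = 1/(504 + y) (M(y) = 1/(y + 504) = 1/(504 + y))
M(27) - s = 1/(504 + 27) - 1*101 = 1/531 - 101 = -53630/531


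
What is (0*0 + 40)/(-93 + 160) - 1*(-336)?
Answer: 22552/67 ≈ 336.60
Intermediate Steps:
(0*0 + 40)/(-93 + 160) - 1*(-336) = (0 + 40)/67 + 336 = 40*(1/67) + 336 = 40/67 + 336 = 22552/67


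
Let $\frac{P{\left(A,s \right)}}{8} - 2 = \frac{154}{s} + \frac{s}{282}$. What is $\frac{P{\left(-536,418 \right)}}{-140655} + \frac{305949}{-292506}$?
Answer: $- \frac{38436744784391}{36740191266990} \approx -1.0462$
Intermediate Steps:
$P{\left(A,s \right)} = 16 + \frac{1232}{s} + \frac{4 s}{141}$ ($P{\left(A,s \right)} = 16 + 8 \left(\frac{154}{s} + \frac{s}{282}\right) = 16 + \left(\frac{1232}{s} + \frac{4 s}{141}\right) = 16 + \frac{1232}{s} + \frac{4 s}{141}$)
$\frac{P{\left(-536,418 \right)}}{-140655} + \frac{305949}{-292506} = \frac{16 + \frac{1232}{418} + \frac{4}{141} \cdot 418}{-140655} + \frac{305949}{-292506} = \left(16 + 1232 \cdot \frac{1}{418} + \frac{1672}{141}\right) \left(- \frac{1}{140655}\right) + 305949 \left(- \frac{1}{292506}\right) = \left(16 + \frac{56}{19} + \frac{1672}{141}\right) \left(- \frac{1}{140655}\right) - \frac{101983}{97502} = \frac{82528}{2679} \left(- \frac{1}{140655}\right) - \frac{101983}{97502} = - \frac{82528}{376814745} - \frac{101983}{97502} = - \frac{38436744784391}{36740191266990}$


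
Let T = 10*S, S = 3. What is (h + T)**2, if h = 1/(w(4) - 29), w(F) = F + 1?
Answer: 516961/576 ≈ 897.50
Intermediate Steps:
w(F) = 1 + F
T = 30 (T = 10*3 = 30)
h = -1/24 (h = 1/((1 + 4) - 29) = 1/(5 - 29) = 1/(-24) = -1/24 ≈ -0.041667)
(h + T)**2 = (-1/24 + 30)**2 = (719/24)**2 = 516961/576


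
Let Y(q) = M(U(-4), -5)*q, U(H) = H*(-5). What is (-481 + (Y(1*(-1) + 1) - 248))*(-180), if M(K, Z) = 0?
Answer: 131220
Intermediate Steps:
U(H) = -5*H
Y(q) = 0 (Y(q) = 0*q = 0)
(-481 + (Y(1*(-1) + 1) - 248))*(-180) = (-481 + (0 - 248))*(-180) = (-481 - 248)*(-180) = -729*(-180) = 131220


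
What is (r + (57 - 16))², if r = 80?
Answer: 14641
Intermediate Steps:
(r + (57 - 16))² = (80 + (57 - 16))² = (80 + 41)² = 121² = 14641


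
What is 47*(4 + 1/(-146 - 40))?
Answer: 34921/186 ≈ 187.75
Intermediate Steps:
47*(4 + 1/(-146 - 40)) = 47*(4 + 1/(-186)) = 47*(4 - 1/186) = 47*(743/186) = 34921/186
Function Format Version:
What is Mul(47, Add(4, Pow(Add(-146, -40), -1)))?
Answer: Rational(34921, 186) ≈ 187.75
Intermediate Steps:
Mul(47, Add(4, Pow(Add(-146, -40), -1))) = Mul(47, Add(4, Pow(-186, -1))) = Mul(47, Add(4, Rational(-1, 186))) = Mul(47, Rational(743, 186)) = Rational(34921, 186)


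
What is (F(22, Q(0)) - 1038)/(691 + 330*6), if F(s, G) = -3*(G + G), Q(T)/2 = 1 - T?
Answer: -1050/2671 ≈ -0.39311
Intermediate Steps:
Q(T) = 2 - 2*T (Q(T) = 2*(1 - T) = 2 - 2*T)
F(s, G) = -6*G
(F(22, Q(0)) - 1038)/(691 + 330*6) = (-6*(2 - 2*0) - 1038)/(691 + 330*6) = (-6*(2 + 0) - 1038)/(691 + 1980) = (-6*2 - 1038)/2671 = (-12 - 1038)*(1/2671) = -1050*1/2671 = -1050/2671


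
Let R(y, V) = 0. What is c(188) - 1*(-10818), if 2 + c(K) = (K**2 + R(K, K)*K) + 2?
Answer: 46162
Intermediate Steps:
c(K) = K**2 (c(K) = -2 + ((K**2 + 0*K) + 2) = -2 + ((K**2 + 0) + 2) = -2 + (K**2 + 2) = -2 + (2 + K**2) = K**2)
c(188) - 1*(-10818) = 188**2 - 1*(-10818) = 35344 + 10818 = 46162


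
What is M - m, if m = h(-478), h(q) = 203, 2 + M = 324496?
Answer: 324291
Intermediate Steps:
M = 324494 (M = -2 + 324496 = 324494)
m = 203
M - m = 324494 - 1*203 = 324494 - 203 = 324291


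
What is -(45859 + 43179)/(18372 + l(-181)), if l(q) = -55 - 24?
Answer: -89038/18293 ≈ -4.8673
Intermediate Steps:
l(q) = -79
-(45859 + 43179)/(18372 + l(-181)) = -(45859 + 43179)/(18372 - 79) = -89038/18293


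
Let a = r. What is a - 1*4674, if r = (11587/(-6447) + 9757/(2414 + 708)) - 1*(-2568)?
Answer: -864527711/410766 ≈ -2104.7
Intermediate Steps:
r = 1055392573/410766 (r = (11587*(-1/6447) + 9757/3122) + 2568 = (-11587/6447 + 9757*(1/3122)) + 2568 = (-11587/6447 + 9757/3122) + 2568 = 545485/410766 + 2568 = 1055392573/410766 ≈ 2569.3)
a = 1055392573/410766 ≈ 2569.3
a - 1*4674 = 1055392573/410766 - 1*4674 = 1055392573/410766 - 4674 = -864527711/410766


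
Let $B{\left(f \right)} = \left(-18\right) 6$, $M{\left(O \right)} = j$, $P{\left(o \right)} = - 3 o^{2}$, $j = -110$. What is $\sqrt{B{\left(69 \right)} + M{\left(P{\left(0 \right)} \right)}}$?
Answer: $i \sqrt{218} \approx 14.765 i$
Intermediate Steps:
$M{\left(O \right)} = -110$
$B{\left(f \right)} = -108$
$\sqrt{B{\left(69 \right)} + M{\left(P{\left(0 \right)} \right)}} = \sqrt{-108 - 110} = \sqrt{-218} = i \sqrt{218}$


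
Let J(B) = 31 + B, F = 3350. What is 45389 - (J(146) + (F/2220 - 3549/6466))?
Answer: 16224569398/358863 ≈ 45211.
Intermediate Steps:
45389 - (J(146) + (F/2220 - 3549/6466)) = 45389 - ((31 + 146) + (3350/2220 - 3549/6466)) = 45389 - (177 + (3350*(1/2220) - 3549*1/6466)) = 45389 - (177 + (335/222 - 3549/6466)) = 45389 - (177 + 344558/358863) = 45389 - 1*63863309/358863 = 45389 - 63863309/358863 = 16224569398/358863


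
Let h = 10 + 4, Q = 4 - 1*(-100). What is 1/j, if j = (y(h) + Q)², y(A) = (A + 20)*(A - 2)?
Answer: 1/262144 ≈ 3.8147e-6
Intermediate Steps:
Q = 104 (Q = 4 + 100 = 104)
h = 14
y(A) = (-2 + A)*(20 + A) (y(A) = (20 + A)*(-2 + A) = (-2 + A)*(20 + A))
j = 262144 (j = ((-40 + 14² + 18*14) + 104)² = ((-40 + 196 + 252) + 104)² = (408 + 104)² = 512² = 262144)
1/j = 1/262144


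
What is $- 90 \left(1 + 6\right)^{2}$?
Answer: $-4410$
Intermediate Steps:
$- 90 \left(1 + 6\right)^{2} = - 90 \cdot 7^{2} = \left(-90\right) 49 = -4410$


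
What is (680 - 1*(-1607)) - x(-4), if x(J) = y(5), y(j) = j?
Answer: 2282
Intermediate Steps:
x(J) = 5
(680 - 1*(-1607)) - x(-4) = (680 - 1*(-1607)) - 1*5 = (680 + 1607) - 5 = 2287 - 5 = 2282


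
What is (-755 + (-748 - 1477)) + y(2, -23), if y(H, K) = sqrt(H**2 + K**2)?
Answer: -2980 + sqrt(533) ≈ -2956.9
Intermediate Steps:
(-755 + (-748 - 1477)) + y(2, -23) = (-755 + (-748 - 1477)) + sqrt(2**2 + (-23)**2) = (-755 - 2225) + sqrt(4 + 529) = -2980 + sqrt(533)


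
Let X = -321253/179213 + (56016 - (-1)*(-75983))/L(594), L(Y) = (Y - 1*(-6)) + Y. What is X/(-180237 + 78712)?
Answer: 3961922053/21724352191050 ≈ 0.00018237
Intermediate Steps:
L(Y) = 6 + 2*Y (L(Y) = (Y + 6) + Y = (6 + Y) + Y = 6 + 2*Y)
X = -3961922053/213980322 (X = -321253/179213 + (56016 - (-1)*(-75983))/(6 + 2*594) = -321253*1/179213 + (56016 - 1*75983)/(6 + 1188) = -321253/179213 + (56016 - 75983)/1194 = -321253/179213 - 19967*1/1194 = -321253/179213 - 19967/1194 = -3961922053/213980322 ≈ -18.515)
X/(-180237 + 78712) = -3961922053/(213980322*(-180237 + 78712)) = -3961922053/213980322/(-101525) = -3961922053/213980322*(-1/101525) = 3961922053/21724352191050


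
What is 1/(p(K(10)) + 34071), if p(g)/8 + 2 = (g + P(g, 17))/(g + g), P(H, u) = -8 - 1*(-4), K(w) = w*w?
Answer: 25/851471 ≈ 2.9361e-5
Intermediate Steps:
K(w) = w²
P(H, u) = -4 (P(H, u) = -8 + 4 = -4)
p(g) = -16 + 4*(-4 + g)/g (p(g) = -16 + 8*((g - 4)/(g + g)) = -16 + 8*((-4 + g)/((2*g))) = -16 + 8*((-4 + g)*(1/(2*g))) = -16 + 8*((-4 + g)/(2*g)) = -16 + 4*(-4 + g)/g)
1/(p(K(10)) + 34071) = 1/((-12 - 16/(10²)) + 34071) = 1/((-12 - 16/100) + 34071) = 1/((-12 - 16*1/100) + 34071) = 1/((-12 - 4/25) + 34071) = 1/(-304/25 + 34071) = 1/(851471/25) = 25/851471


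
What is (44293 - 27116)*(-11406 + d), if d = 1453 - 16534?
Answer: -454967199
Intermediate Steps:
d = -15081
(44293 - 27116)*(-11406 + d) = (44293 - 27116)*(-11406 - 15081) = 17177*(-26487) = -454967199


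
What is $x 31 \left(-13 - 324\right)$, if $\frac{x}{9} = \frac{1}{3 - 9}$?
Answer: $\frac{31341}{2} \approx 15671.0$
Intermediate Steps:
$x = - \frac{3}{2}$ ($x = \frac{9}{3 - 9} = \frac{9}{-6} = 9 \left(- \frac{1}{6}\right) = - \frac{3}{2} \approx -1.5$)
$x 31 \left(-13 - 324\right) = \left(- \frac{3}{2}\right) 31 \left(-13 - 324\right) = \left(- \frac{93}{2}\right) \left(-337\right) = \frac{31341}{2}$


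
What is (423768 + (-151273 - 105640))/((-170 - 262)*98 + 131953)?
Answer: 166855/89617 ≈ 1.8619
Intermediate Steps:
(423768 + (-151273 - 105640))/((-170 - 262)*98 + 131953) = (423768 - 256913)/(-432*98 + 131953) = 166855/(-42336 + 131953) = 166855/89617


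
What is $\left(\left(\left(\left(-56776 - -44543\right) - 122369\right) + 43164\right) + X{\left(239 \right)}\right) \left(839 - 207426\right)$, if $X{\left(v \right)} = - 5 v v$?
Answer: $77892182241$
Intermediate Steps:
$X{\left(v \right)} = - 5 v^{2}$
$\left(\left(\left(\left(-56776 - -44543\right) - 122369\right) + 43164\right) + X{\left(239 \right)}\right) \left(839 - 207426\right) = \left(\left(\left(\left(-56776 - -44543\right) - 122369\right) + 43164\right) - 5 \cdot 239^{2}\right) \left(839 - 207426\right) = \left(\left(\left(\left(-56776 + 44543\right) - 122369\right) + 43164\right) - 285605\right) \left(-206587\right) = \left(\left(\left(-12233 - 122369\right) + 43164\right) - 285605\right) \left(-206587\right) = \left(\left(-134602 + 43164\right) - 285605\right) \left(-206587\right) = \left(-91438 - 285605\right) \left(-206587\right) = \left(-377043\right) \left(-206587\right) = 77892182241$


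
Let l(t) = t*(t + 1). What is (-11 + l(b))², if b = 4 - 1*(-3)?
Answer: 2025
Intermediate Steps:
b = 7 (b = 4 + 3 = 7)
l(t) = t*(1 + t)
(-11 + l(b))² = (-11 + 7*(1 + 7))² = (-11 + 7*8)² = (-11 + 56)² = 45² = 2025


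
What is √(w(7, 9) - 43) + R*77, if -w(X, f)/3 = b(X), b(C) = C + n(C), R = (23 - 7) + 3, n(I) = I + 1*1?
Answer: 1463 + 2*I*√22 ≈ 1463.0 + 9.3808*I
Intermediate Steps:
n(I) = 1 + I (n(I) = I + 1 = 1 + I)
R = 19 (R = 16 + 3 = 19)
b(C) = 1 + 2*C (b(C) = C + (1 + C) = 1 + 2*C)
w(X, f) = -3 - 6*X (w(X, f) = -3*(1 + 2*X) = -3 - 6*X)
√(w(7, 9) - 43) + R*77 = √((-3 - 6*7) - 43) + 19*77 = √((-3 - 42) - 43) + 1463 = √(-45 - 43) + 1463 = √(-88) + 1463 = 2*I*√22 + 1463 = 1463 + 2*I*√22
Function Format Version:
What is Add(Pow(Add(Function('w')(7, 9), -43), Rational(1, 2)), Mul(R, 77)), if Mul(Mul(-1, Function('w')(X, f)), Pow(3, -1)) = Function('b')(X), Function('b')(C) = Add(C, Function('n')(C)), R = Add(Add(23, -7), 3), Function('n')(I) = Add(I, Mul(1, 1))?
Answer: Add(1463, Mul(2, I, Pow(22, Rational(1, 2)))) ≈ Add(1463.0, Mul(9.3808, I))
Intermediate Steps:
Function('n')(I) = Add(1, I) (Function('n')(I) = Add(I, 1) = Add(1, I))
R = 19 (R = Add(16, 3) = 19)
Function('b')(C) = Add(1, Mul(2, C)) (Function('b')(C) = Add(C, Add(1, C)) = Add(1, Mul(2, C)))
Function('w')(X, f) = Add(-3, Mul(-6, X)) (Function('w')(X, f) = Mul(-3, Add(1, Mul(2, X))) = Add(-3, Mul(-6, X)))
Add(Pow(Add(Function('w')(7, 9), -43), Rational(1, 2)), Mul(R, 77)) = Add(Pow(Add(Add(-3, Mul(-6, 7)), -43), Rational(1, 2)), Mul(19, 77)) = Add(Pow(Add(Add(-3, -42), -43), Rational(1, 2)), 1463) = Add(Pow(Add(-45, -43), Rational(1, 2)), 1463) = Add(Pow(-88, Rational(1, 2)), 1463) = Add(Mul(2, I, Pow(22, Rational(1, 2))), 1463) = Add(1463, Mul(2, I, Pow(22, Rational(1, 2))))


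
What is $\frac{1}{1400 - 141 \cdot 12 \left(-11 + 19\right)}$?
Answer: $- \frac{1}{12136} \approx -8.2399 \cdot 10^{-5}$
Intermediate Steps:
$\frac{1}{1400 - 141 \cdot 12 \left(-11 + 19\right)} = \frac{1}{1400 - 141 \cdot 12 \cdot 8} = \frac{1}{1400 - 13536} = \frac{1}{-12136} = - \frac{1}{12136}$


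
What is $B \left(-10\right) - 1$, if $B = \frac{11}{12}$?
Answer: $- \frac{61}{6} \approx -10.167$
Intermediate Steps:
$B = \frac{11}{12}$ ($B = 11 \cdot \frac{1}{12} = \frac{11}{12} \approx 0.91667$)
$B \left(-10\right) - 1 = \frac{11}{12} \left(-10\right) - 1 = - \frac{55}{6} - 1 = - \frac{61}{6}$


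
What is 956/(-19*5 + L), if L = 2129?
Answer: 478/1017 ≈ 0.47001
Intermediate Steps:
956/(-19*5 + L) = 956/(-19*5 + 2129) = 956/(-95 + 2129) = 956/2034 = 956*(1/2034) = 478/1017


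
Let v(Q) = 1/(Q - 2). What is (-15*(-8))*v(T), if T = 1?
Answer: -120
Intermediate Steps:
v(Q) = 1/(-2 + Q)
(-15*(-8))*v(T) = (-15*(-8))/(-2 + 1) = 120/(-1) = 120*(-1) = -120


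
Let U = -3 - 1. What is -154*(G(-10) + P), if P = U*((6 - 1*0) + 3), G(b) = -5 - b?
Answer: 4774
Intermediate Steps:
U = -4
P = -36 (P = -4*((6 - 1*0) + 3) = -4*((6 + 0) + 3) = -4*(6 + 3) = -4*9 = -36)
-154*(G(-10) + P) = -154*((-5 - 1*(-10)) - 36) = -154*((-5 + 10) - 36) = -154*(5 - 36) = -154*(-31) = 4774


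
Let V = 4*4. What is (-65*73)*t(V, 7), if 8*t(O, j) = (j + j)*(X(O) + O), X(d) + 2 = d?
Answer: -498225/2 ≈ -2.4911e+5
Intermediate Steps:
V = 16
X(d) = -2 + d
t(O, j) = j*(-2 + 2*O)/4 (t(O, j) = ((j + j)*((-2 + O) + O))/8 = ((2*j)*(-2 + 2*O))/8 = (2*j*(-2 + 2*O))/8 = j*(-2 + 2*O)/4)
(-65*73)*t(V, 7) = (-65*73)*((½)*7*(-1 + 16)) = -4745*7*15/2 = -4745*105/2 = -498225/2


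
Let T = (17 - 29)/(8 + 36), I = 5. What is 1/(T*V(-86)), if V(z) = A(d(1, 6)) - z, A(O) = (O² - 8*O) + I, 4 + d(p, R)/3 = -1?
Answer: -11/1308 ≈ -0.0084098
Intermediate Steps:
d(p, R) = -15 (d(p, R) = -12 + 3*(-1) = -12 - 3 = -15)
A(O) = 5 + O² - 8*O (A(O) = (O² - 8*O) + 5 = 5 + O² - 8*O)
T = -3/11 (T = -12/44 = -12*1/44 = -3/11 ≈ -0.27273)
V(z) = 350 - z (V(z) = (5 + (-15)² - 8*(-15)) - z = (5 + 225 + 120) - z = 350 - z)
1/(T*V(-86)) = 1/(-3*(350 - 1*(-86))/11) = 1/(-3*(350 + 86)/11) = 1/(-3/11*436) = 1/(-1308/11) = -11/1308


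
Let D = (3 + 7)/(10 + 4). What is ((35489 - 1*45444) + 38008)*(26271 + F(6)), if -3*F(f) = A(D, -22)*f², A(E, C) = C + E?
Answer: 5209021305/7 ≈ 7.4415e+8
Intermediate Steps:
D = 5/7 (D = 10/14 = 10*(1/14) = 5/7 ≈ 0.71429)
F(f) = 149*f²/21 (F(f) = -(-22 + 5/7)*f²/3 = -(-149)*f²/21 = 149*f²/21)
((35489 - 1*45444) + 38008)*(26271 + F(6)) = ((35489 - 1*45444) + 38008)*(26271 + (149/21)*6²) = ((35489 - 45444) + 38008)*(26271 + (149/21)*36) = (-9955 + 38008)*(26271 + 1788/7) = 28053*(185685/7) = 5209021305/7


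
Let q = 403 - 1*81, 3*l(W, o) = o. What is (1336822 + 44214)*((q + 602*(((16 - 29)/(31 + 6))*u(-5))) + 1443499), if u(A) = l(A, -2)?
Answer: 221352150395188/111 ≈ 1.9942e+12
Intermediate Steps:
l(W, o) = o/3
u(A) = -⅔ (u(A) = (⅓)*(-2) = -⅔)
q = 322 (q = 403 - 81 = 322)
(1336822 + 44214)*((q + 602*(((16 - 29)/(31 + 6))*u(-5))) + 1443499) = (1336822 + 44214)*((322 + 602*(((16 - 29)/(31 + 6))*(-⅔))) + 1443499) = 1381036*((322 + 602*(-13/37*(-⅔))) + 1443499) = 1381036*((322 + 602*(26/111)) + 1443499) = 1381036*((322 + 15652/111) + 1443499) = 1381036*(51394/111 + 1443499) = 1381036*(160279783/111) = 221352150395188/111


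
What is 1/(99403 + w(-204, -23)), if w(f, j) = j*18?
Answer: 1/98989 ≈ 1.0102e-5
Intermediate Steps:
w(f, j) = 18*j
1/(99403 + w(-204, -23)) = 1/(99403 + 18*(-23)) = 1/(99403 - 414) = 1/98989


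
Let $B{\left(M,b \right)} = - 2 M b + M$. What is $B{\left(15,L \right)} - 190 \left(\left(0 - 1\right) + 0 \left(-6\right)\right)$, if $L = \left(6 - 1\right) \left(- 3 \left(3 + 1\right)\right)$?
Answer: $2005$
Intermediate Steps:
$L = -60$ ($L = 5 \left(\left(-3\right) 4\right) = 5 \left(-12\right) = -60$)
$B{\left(M,b \right)} = M - 2 M b$ ($B{\left(M,b \right)} = - 2 M b + M = M - 2 M b$)
$B{\left(15,L \right)} - 190 \left(\left(0 - 1\right) + 0 \left(-6\right)\right) = 15 \left(1 - -120\right) - 190 \left(\left(0 - 1\right) + 0 \left(-6\right)\right) = 15 \left(1 + 120\right) - 190 \left(-1 + 0\right) = 15 \cdot 121 - -190 = 1815 + 190 = 2005$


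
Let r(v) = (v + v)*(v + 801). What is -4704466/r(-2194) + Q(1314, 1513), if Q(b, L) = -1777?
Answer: -5433294267/3056242 ≈ -1777.8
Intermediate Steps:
r(v) = 2*v*(801 + v) (r(v) = (2*v)*(801 + v) = 2*v*(801 + v))
-4704466/r(-2194) + Q(1314, 1513) = -4704466*(-1/(4388*(801 - 2194))) - 1777 = -4704466/(2*(-2194)*(-1393)) - 1777 = -4704466/6112484 - 1777 = -4704466*1/6112484 - 1777 = -2352233/3056242 - 1777 = -5433294267/3056242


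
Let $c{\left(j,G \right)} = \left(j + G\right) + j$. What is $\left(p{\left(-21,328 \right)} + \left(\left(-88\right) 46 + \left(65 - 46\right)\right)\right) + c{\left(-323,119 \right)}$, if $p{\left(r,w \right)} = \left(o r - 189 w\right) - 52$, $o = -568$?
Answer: $-54672$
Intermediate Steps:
$c{\left(j,G \right)} = G + 2 j$ ($c{\left(j,G \right)} = \left(G + j\right) + j = G + 2 j$)
$p{\left(r,w \right)} = -52 - 568 r - 189 w$ ($p{\left(r,w \right)} = \left(- 568 r - 189 w\right) - 52 = -52 - 568 r - 189 w$)
$\left(p{\left(-21,328 \right)} + \left(\left(-88\right) 46 + \left(65 - 46\right)\right)\right) + c{\left(-323,119 \right)} = \left(\left(-52 - -11928 - 61992\right) + \left(\left(-88\right) 46 + \left(65 - 46\right)\right)\right) + \left(119 + 2 \left(-323\right)\right) = \left(\left(-52 + 11928 - 61992\right) + \left(-4048 + 19\right)\right) + \left(119 - 646\right) = \left(-50116 - 4029\right) - 527 = -54145 - 527 = -54672$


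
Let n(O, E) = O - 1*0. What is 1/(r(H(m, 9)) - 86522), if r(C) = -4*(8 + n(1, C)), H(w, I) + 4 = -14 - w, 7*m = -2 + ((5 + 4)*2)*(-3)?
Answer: -1/86558 ≈ -1.1553e-5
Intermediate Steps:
n(O, E) = O (n(O, E) = O + 0 = O)
m = -8 (m = (-2 + ((5 + 4)*2)*(-3))/7 = (-2 + (9*2)*(-3))/7 = (-2 + 18*(-3))/7 = (-2 - 54)/7 = (1/7)*(-56) = -8)
H(w, I) = -18 - w (H(w, I) = -4 + (-14 - w) = -18 - w)
r(C) = -36 (r(C) = -4*(8 + 1) = -4*9 = -36)
1/(r(H(m, 9)) - 86522) = 1/(-36 - 86522) = 1/(-86558) = -1/86558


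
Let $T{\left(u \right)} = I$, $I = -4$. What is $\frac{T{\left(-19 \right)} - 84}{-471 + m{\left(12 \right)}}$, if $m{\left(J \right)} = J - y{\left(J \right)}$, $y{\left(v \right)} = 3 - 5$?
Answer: $\frac{88}{457} \approx 0.19256$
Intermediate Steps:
$T{\left(u \right)} = -4$
$y{\left(v \right)} = -2$ ($y{\left(v \right)} = 3 - 5 = -2$)
$m{\left(J \right)} = 2 + J$ ($m{\left(J \right)} = J - -2 = J + 2 = 2 + J$)
$\frac{T{\left(-19 \right)} - 84}{-471 + m{\left(12 \right)}} = \frac{-4 - 84}{-471 + \left(2 + 12\right)} = - \frac{88}{-471 + 14} = - \frac{88}{-457} = \left(-88\right) \left(- \frac{1}{457}\right) = \frac{88}{457}$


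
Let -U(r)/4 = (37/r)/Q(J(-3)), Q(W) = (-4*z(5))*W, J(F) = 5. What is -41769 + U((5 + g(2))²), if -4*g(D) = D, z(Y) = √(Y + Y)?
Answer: -41769 + 74*√10/2025 ≈ -41769.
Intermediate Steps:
z(Y) = √2*√Y (z(Y) = √(2*Y) = √2*√Y)
Q(W) = -4*W*√10 (Q(W) = (-4*√2*√5)*W = (-4*√10)*W = -4*W*√10)
g(D) = -D/4
U(r) = 37*√10/(50*r) (U(r) = -4*37/r/((-4*5*√10)) = -4*37/r/((-20*√10)) = -4*37/r*(-√10/200) = -(-37)*√10/(50*r) = 37*√10/(50*r))
-41769 + U((5 + g(2))²) = -41769 + 37*√10/(50*((5 - ¼*2)²)) = -41769 + 37*√10/(50*((5 - ½)²)) = -41769 + 37*√10/(50*((9/2)²)) = -41769 + 37*√10/(50*(81/4)) = -41769 + (37/50)*√10*(4/81) = -41769 + 74*√10/2025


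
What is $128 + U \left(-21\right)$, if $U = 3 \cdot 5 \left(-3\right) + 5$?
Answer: $968$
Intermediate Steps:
$U = -40$ ($U = 3 \left(-15\right) + 5 = -45 + 5 = -40$)
$128 + U \left(-21\right) = 128 - -840 = 128 + 840 = 968$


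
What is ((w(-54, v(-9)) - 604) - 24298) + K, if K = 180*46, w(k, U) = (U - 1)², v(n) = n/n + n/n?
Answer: -16621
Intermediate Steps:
v(n) = 2 (v(n) = 1 + 1 = 2)
w(k, U) = (-1 + U)²
K = 8280
((w(-54, v(-9)) - 604) - 24298) + K = (((-1 + 2)² - 604) - 24298) + 8280 = ((1² - 604) - 24298) + 8280 = ((1 - 604) - 24298) + 8280 = (-603 - 24298) + 8280 = -24901 + 8280 = -16621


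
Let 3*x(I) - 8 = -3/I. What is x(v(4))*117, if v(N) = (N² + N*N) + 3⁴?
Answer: 35139/113 ≈ 310.96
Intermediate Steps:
v(N) = 81 + 2*N² (v(N) = (N² + N²) + 81 = 2*N² + 81 = 81 + 2*N²)
x(I) = 8/3 - 1/I (x(I) = 8/3 + (-3/I)/3 = 8/3 - 1/I)
x(v(4))*117 = (8/3 - 1/(81 + 2*4²))*117 = (8/3 - 1/(81 + 2*16))*117 = (8/3 - 1/(81 + 32))*117 = (8/3 - 1/113)*117 = (901/339)*117 = 35139/113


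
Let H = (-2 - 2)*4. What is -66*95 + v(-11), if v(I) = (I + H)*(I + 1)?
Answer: -6000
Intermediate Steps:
H = -16 (H = -4*4 = -16)
v(I) = (1 + I)*(-16 + I) (v(I) = (I - 16)*(I + 1) = (-16 + I)*(1 + I) = (1 + I)*(-16 + I))
-66*95 + v(-11) = -66*95 + (-16 + (-11)**2 - 15*(-11)) = -6270 + (-16 + 121 + 165) = -6270 + 270 = -6000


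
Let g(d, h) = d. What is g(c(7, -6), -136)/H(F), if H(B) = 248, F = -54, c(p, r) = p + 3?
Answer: 5/124 ≈ 0.040323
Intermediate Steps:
c(p, r) = 3 + p
g(c(7, -6), -136)/H(F) = (3 + 7)/248 = 10*(1/248) = 5/124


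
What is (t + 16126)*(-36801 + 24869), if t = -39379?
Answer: 277454796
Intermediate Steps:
(t + 16126)*(-36801 + 24869) = (-39379 + 16126)*(-36801 + 24869) = -23253*(-11932) = 277454796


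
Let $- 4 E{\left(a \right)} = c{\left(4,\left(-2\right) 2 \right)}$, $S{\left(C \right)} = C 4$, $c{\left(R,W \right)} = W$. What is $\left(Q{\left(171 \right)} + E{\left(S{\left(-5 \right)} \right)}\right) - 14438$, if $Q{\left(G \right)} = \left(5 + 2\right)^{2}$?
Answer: $-14388$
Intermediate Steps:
$S{\left(C \right)} = 4 C$
$Q{\left(G \right)} = 49$ ($Q{\left(G \right)} = 7^{2} = 49$)
$E{\left(a \right)} = 1$ ($E{\left(a \right)} = - \frac{\left(-2\right) 2}{4} = \left(- \frac{1}{4}\right) \left(-4\right) = 1$)
$\left(Q{\left(171 \right)} + E{\left(S{\left(-5 \right)} \right)}\right) - 14438 = \left(49 + 1\right) - 14438 = 50 - 14438 = -14388$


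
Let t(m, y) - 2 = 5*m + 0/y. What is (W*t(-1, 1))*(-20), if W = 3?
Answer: 180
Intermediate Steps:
t(m, y) = 2 + 5*m (t(m, y) = 2 + (5*m + 0/y) = 2 + (5*m + 0) = 2 + 5*m)
(W*t(-1, 1))*(-20) = (3*(2 + 5*(-1)))*(-20) = (3*(2 - 5))*(-20) = (3*(-3))*(-20) = -9*(-20) = 180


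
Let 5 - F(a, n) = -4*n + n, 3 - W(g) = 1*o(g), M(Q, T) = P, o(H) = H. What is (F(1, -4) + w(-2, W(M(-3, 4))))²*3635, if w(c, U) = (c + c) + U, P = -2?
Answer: 130860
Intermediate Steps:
M(Q, T) = -2
W(g) = 3 - g
w(c, U) = U + 2*c (w(c, U) = 2*c + U = U + 2*c)
F(a, n) = 5 + 3*n (F(a, n) = 5 - (-4*n + n) = 5 - (-3)*n = 5 + 3*n)
(F(1, -4) + w(-2, W(M(-3, 4))))²*3635 = ((5 + 3*(-4)) + ((3 - 1*(-2)) + 2*(-2)))²*3635 = ((5 - 12) + ((3 + 2) - 4))²*3635 = (-7 + (5 - 4))²*3635 = (-7 + 1)²*3635 = (-6)²*3635 = 36*3635 = 130860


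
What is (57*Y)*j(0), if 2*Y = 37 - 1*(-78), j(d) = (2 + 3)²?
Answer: 163875/2 ≈ 81938.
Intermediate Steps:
j(d) = 25 (j(d) = 5² = 25)
Y = 115/2 (Y = (37 - 1*(-78))/2 = (37 + 78)/2 = (½)*115 = 115/2 ≈ 57.500)
(57*Y)*j(0) = (57*(115/2))*25 = (6555/2)*25 = 163875/2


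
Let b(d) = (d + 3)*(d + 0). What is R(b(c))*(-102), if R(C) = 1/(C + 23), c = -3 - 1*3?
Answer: -102/41 ≈ -2.4878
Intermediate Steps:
c = -6 (c = -3 - 3 = -6)
b(d) = d*(3 + d) (b(d) = (3 + d)*d = d*(3 + d))
R(C) = 1/(23 + C)
R(b(c))*(-102) = -102/(23 - 6*(3 - 6)) = -102/(23 - 6*(-3)) = -102/(23 + 18) = -102/41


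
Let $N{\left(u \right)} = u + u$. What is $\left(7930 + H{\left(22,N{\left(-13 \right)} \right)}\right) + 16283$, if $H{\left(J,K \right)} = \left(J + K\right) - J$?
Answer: $24187$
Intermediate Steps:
$N{\left(u \right)} = 2 u$
$H{\left(J,K \right)} = K$
$\left(7930 + H{\left(22,N{\left(-13 \right)} \right)}\right) + 16283 = \left(7930 + 2 \left(-13\right)\right) + 16283 = \left(7930 - 26\right) + 16283 = 7904 + 16283 = 24187$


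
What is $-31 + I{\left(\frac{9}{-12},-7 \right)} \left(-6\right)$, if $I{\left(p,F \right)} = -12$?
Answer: $41$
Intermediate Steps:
$-31 + I{\left(\frac{9}{-12},-7 \right)} \left(-6\right) = -31 - -72 = -31 + 72 = 41$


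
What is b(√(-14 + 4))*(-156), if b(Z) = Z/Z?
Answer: -156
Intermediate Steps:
b(Z) = 1
b(√(-14 + 4))*(-156) = 1*(-156) = -156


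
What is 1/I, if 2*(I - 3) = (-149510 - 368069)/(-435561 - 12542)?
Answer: 896206/3206197 ≈ 0.27952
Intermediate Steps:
I = 3206197/896206 (I = 3 + ((-149510 - 368069)/(-435561 - 12542))/2 = 3 + (-517579/(-448103))/2 = 3 + (-517579*(-1/448103))/2 = 3 + (1/2)*(517579/448103) = 3 + 517579/896206 = 3206197/896206 ≈ 3.5775)
1/I = 1/(3206197/896206) = 896206/3206197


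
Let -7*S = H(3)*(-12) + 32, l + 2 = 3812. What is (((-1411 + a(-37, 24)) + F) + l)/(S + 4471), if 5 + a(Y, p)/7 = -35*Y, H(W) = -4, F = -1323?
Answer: 2282/1007 ≈ 2.2661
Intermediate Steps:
l = 3810 (l = -2 + 3812 = 3810)
a(Y, p) = -35 - 245*Y (a(Y, p) = -35 + 7*(-35*Y) = -35 - 245*Y)
S = -80/7 (S = -(-4*(-12) + 32)/7 = -(48 + 32)/7 = -1/7*80 = -80/7 ≈ -11.429)
(((-1411 + a(-37, 24)) + F) + l)/(S + 4471) = (((-1411 + (-35 - 245*(-37))) - 1323) + 3810)/(-80/7 + 4471) = (((-1411 + (-35 + 9065)) - 1323) + 3810)/(31217/7) = (((-1411 + 9030) - 1323) + 3810)*(7/31217) = ((7619 - 1323) + 3810)*(7/31217) = (6296 + 3810)*(7/31217) = 10106*(7/31217) = 2282/1007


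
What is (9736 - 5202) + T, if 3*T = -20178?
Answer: -2192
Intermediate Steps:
T = -6726 (T = (1/3)*(-20178) = -6726)
(9736 - 5202) + T = (9736 - 5202) - 6726 = 4534 - 6726 = -2192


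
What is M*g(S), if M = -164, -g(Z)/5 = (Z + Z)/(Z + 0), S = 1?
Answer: 1640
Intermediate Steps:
g(Z) = -10 (g(Z) = -5*(Z + Z)/(Z + 0) = -5*2*Z/Z = -5*2 = -10)
M*g(S) = -164*(-10) = 1640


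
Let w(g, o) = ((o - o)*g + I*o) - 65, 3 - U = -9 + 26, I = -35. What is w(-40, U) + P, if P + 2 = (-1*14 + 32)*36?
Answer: 1071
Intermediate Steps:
P = 646 (P = -2 + (-1*14 + 32)*36 = -2 + (-14 + 32)*36 = -2 + 18*36 = -2 + 648 = 646)
U = -14 (U = 3 - (-9 + 26) = 3 - 1*17 = 3 - 17 = -14)
w(g, o) = -65 - 35*o (w(g, o) = ((o - o)*g - 35*o) - 65 = (0*g - 35*o) - 65 = (0 - 35*o) - 65 = -35*o - 65 = -65 - 35*o)
w(-40, U) + P = (-65 - 35*(-14)) + 646 = (-65 + 490) + 646 = 425 + 646 = 1071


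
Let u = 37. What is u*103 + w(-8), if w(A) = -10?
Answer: 3801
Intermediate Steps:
u*103 + w(-8) = 37*103 - 10 = 3811 - 10 = 3801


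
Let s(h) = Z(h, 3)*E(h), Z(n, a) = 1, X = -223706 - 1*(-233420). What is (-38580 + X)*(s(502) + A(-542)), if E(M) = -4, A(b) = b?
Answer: 15760836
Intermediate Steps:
X = 9714 (X = -223706 + 233420 = 9714)
s(h) = -4 (s(h) = 1*(-4) = -4)
(-38580 + X)*(s(502) + A(-542)) = (-38580 + 9714)*(-4 - 542) = -28866*(-546) = 15760836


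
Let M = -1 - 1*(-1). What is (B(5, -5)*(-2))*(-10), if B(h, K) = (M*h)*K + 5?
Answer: 100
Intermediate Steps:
M = 0 (M = -1 + 1 = 0)
B(h, K) = 5 (B(h, K) = (0*h)*K + 5 = 0*K + 5 = 0 + 5 = 5)
(B(5, -5)*(-2))*(-10) = (5*(-2))*(-10) = -10*(-10) = 100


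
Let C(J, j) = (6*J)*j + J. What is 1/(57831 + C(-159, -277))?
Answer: 1/321930 ≈ 3.1063e-6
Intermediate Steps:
C(J, j) = J + 6*J*j (C(J, j) = 6*J*j + J = J + 6*J*j)
1/(57831 + C(-159, -277)) = 1/(57831 - 159*(1 + 6*(-277))) = 1/(57831 - 159*(1 - 1662)) = 1/(57831 - 159*(-1661)) = 1/(57831 + 264099) = 1/321930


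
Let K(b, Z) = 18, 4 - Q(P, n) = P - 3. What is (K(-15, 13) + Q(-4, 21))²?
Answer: 841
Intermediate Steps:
Q(P, n) = 7 - P (Q(P, n) = 4 - (P - 3) = 4 - (-3 + P) = 4 + (3 - P) = 7 - P)
(K(-15, 13) + Q(-4, 21))² = (18 + (7 - 1*(-4)))² = (18 + (7 + 4))² = (18 + 11)² = 29² = 841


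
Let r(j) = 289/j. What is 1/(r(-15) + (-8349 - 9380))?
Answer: -15/266224 ≈ -5.6344e-5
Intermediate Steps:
1/(r(-15) + (-8349 - 9380)) = 1/(289/(-15) + (-8349 - 9380)) = 1/(289*(-1/15) - 17729) = 1/(-289/15 - 17729) = 1/(-266224/15) = -15/266224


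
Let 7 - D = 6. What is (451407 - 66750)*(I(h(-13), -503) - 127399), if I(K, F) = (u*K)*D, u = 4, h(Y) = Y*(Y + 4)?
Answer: -48824897667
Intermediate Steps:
h(Y) = Y*(4 + Y)
D = 1 (D = 7 - 1*6 = 7 - 6 = 1)
I(K, F) = 4*K (I(K, F) = (4*K)*1 = 4*K)
(451407 - 66750)*(I(h(-13), -503) - 127399) = (451407 - 66750)*(4*(-13*(4 - 13)) - 127399) = 384657*(4*(-13*(-9)) - 127399) = 384657*(4*117 - 127399) = 384657*(468 - 127399) = 384657*(-126931) = -48824897667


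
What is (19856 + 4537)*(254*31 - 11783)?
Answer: -95352237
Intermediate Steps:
(19856 + 4537)*(254*31 - 11783) = 24393*(7874 - 11783) = 24393*(-3909) = -95352237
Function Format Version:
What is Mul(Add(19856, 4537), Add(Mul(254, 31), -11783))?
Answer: -95352237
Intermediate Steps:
Mul(Add(19856, 4537), Add(Mul(254, 31), -11783)) = Mul(24393, Add(7874, -11783)) = Mul(24393, -3909) = -95352237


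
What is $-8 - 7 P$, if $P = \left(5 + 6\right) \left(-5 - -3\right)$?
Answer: $146$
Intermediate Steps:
$P = -22$ ($P = 11 \left(-5 + 3\right) = 11 \left(-2\right) = -22$)
$-8 - 7 P = -8 - -154 = -8 + 154 = 146$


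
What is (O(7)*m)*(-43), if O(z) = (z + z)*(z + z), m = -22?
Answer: 185416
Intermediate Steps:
O(z) = 4*z² (O(z) = (2*z)*(2*z) = 4*z²)
(O(7)*m)*(-43) = ((4*7²)*(-22))*(-43) = ((4*49)*(-22))*(-43) = (196*(-22))*(-43) = -4312*(-43) = 185416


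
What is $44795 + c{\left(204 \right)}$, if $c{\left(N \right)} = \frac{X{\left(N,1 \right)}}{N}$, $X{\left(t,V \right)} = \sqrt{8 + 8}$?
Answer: $\frac{2284546}{51} \approx 44795.0$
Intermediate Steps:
$X{\left(t,V \right)} = 4$ ($X{\left(t,V \right)} = \sqrt{16} = 4$)
$c{\left(N \right)} = \frac{4}{N}$
$44795 + c{\left(204 \right)} = 44795 + \frac{4}{204} = 44795 + 4 \cdot \frac{1}{204} = 44795 + \frac{1}{51} = \frac{2284546}{51}$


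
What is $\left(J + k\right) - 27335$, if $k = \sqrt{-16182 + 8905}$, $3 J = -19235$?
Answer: $- \frac{101240}{3} + i \sqrt{7277} \approx -33747.0 + 85.305 i$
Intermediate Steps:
$J = - \frac{19235}{3}$ ($J = \frac{1}{3} \left(-19235\right) = - \frac{19235}{3} \approx -6411.7$)
$k = i \sqrt{7277}$ ($k = \sqrt{-7277} = i \sqrt{7277} \approx 85.305 i$)
$\left(J + k\right) - 27335 = \left(- \frac{19235}{3} + i \sqrt{7277}\right) - 27335 = - \frac{101240}{3} + i \sqrt{7277}$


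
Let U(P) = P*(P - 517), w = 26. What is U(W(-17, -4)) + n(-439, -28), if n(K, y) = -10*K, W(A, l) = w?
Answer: -8376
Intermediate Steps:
W(A, l) = 26
U(P) = P*(-517 + P)
U(W(-17, -4)) + n(-439, -28) = 26*(-517 + 26) - 10*(-439) = 26*(-491) + 4390 = -12766 + 4390 = -8376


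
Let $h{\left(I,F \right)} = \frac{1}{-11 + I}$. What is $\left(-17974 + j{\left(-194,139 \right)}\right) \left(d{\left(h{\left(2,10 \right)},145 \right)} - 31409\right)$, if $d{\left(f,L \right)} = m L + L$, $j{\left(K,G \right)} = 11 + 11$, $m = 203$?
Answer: $32834208$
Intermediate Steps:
$j{\left(K,G \right)} = 22$
$d{\left(f,L \right)} = 204 L$ ($d{\left(f,L \right)} = 203 L + L = 204 L$)
$\left(-17974 + j{\left(-194,139 \right)}\right) \left(d{\left(h{\left(2,10 \right)},145 \right)} - 31409\right) = \left(-17974 + 22\right) \left(204 \cdot 145 - 31409\right) = - 17952 \left(29580 - 31409\right) = \left(-17952\right) \left(-1829\right) = 32834208$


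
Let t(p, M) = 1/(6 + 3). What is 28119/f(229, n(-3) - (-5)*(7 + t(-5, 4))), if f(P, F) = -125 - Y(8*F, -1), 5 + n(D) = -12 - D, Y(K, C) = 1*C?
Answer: -28119/124 ≈ -226.77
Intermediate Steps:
Y(K, C) = C
t(p, M) = 1/9
n(D) = -17 - D (n(D) = -5 + (-12 - D) = -17 - D)
f(P, F) = -124 (f(P, F) = -125 - 1*(-1) = -125 + 1 = -124)
28119/f(229, n(-3) - (-5)*(7 + t(-5, 4))) = 28119/(-124) = 28119*(-1/124) = -28119/124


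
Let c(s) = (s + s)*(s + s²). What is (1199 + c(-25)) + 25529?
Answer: -3272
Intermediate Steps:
c(s) = 2*s*(s + s²) (c(s) = (2*s)*(s + s²) = 2*s*(s + s²))
(1199 + c(-25)) + 25529 = (1199 + 2*(-25)²*(1 - 25)) + 25529 = (1199 + 2*625*(-24)) + 25529 = (1199 - 30000) + 25529 = -28801 + 25529 = -3272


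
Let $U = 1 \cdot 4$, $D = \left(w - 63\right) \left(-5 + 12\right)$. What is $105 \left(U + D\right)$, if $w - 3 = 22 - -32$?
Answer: $-3990$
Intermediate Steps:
$w = 57$ ($w = 3 + \left(22 - -32\right) = 3 + \left(22 + 32\right) = 3 + 54 = 57$)
$D = -42$ ($D = \left(57 - 63\right) \left(-5 + 12\right) = \left(-6\right) 7 = -42$)
$U = 4$
$105 \left(U + D\right) = 105 \left(4 - 42\right) = 105 \left(-38\right) = -3990$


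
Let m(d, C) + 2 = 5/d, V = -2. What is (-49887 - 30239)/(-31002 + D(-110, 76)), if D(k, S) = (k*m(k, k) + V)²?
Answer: -80126/18727 ≈ -4.2786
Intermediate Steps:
m(d, C) = -2 + 5/d
D(k, S) = (-2 + k*(-2 + 5/k))² (D(k, S) = (k*(-2 + 5/k) - 2)² = (-2 + k*(-2 + 5/k))²)
(-49887 - 30239)/(-31002 + D(-110, 76)) = (-49887 - 30239)/(-31002 + (-3 + 2*(-110))²) = -80126/(-31002 + (-3 - 220)²) = -80126/(-31002 + (-223)²) = -80126/(-31002 + 49729) = -80126/18727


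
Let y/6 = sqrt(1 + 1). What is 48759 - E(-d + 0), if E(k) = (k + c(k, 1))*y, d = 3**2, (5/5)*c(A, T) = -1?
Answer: 48759 + 60*sqrt(2) ≈ 48844.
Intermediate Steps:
c(A, T) = -1
d = 9
y = 6*sqrt(2) (y = 6*sqrt(1 + 1) = 6*sqrt(2) ≈ 8.4853)
E(k) = 6*sqrt(2)*(-1 + k) (E(k) = (k - 1)*(6*sqrt(2)) = (-1 + k)*(6*sqrt(2)) = 6*sqrt(2)*(-1 + k))
48759 - E(-d + 0) = 48759 - 6*sqrt(2)*(-1 + (-1*9 + 0)) = 48759 - 6*sqrt(2)*(-1 + (-9 + 0)) = 48759 - 6*sqrt(2)*(-1 - 9) = 48759 - 6*sqrt(2)*(-10) = 48759 - (-60)*sqrt(2) = 48759 + 60*sqrt(2)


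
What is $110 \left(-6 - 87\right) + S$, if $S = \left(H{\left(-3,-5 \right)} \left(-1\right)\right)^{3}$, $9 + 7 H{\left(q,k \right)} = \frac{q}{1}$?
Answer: $- \frac{3507162}{343} \approx -10225.0$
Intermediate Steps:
$H{\left(q,k \right)} = - \frac{9}{7} + \frac{q}{7}$ ($H{\left(q,k \right)} = - \frac{9}{7} + \frac{q 1^{-1}}{7} = - \frac{9}{7} + \frac{q 1}{7} = - \frac{9}{7} + \frac{q}{7}$)
$S = \frac{1728}{343}$ ($S = \left(\left(- \frac{9}{7} + \frac{1}{7} \left(-3\right)\right) \left(-1\right)\right)^{3} = \left(\left(- \frac{9}{7} - \frac{3}{7}\right) \left(-1\right)\right)^{3} = \left(\left(- \frac{12}{7}\right) \left(-1\right)\right)^{3} = \left(\frac{12}{7}\right)^{3} = \frac{1728}{343} \approx 5.0379$)
$110 \left(-6 - 87\right) + S = 110 \left(-6 - 87\right) + \frac{1728}{343} = 110 \left(-93\right) + \frac{1728}{343} = -10230 + \frac{1728}{343} = - \frac{3507162}{343}$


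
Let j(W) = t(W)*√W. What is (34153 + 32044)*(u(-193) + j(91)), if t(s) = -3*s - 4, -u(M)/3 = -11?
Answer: 2184501 - 18336569*√91 ≈ -1.7274e+8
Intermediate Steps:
u(M) = 33 (u(M) = -3*(-11) = 33)
t(s) = -4 - 3*s
j(W) = √W*(-4 - 3*W) (j(W) = (-4 - 3*W)*√W = √W*(-4 - 3*W))
(34153 + 32044)*(u(-193) + j(91)) = (34153 + 32044)*(33 + √91*(-4 - 3*91)) = 66197*(33 + √91*(-4 - 273)) = 66197*(33 + √91*(-277)) = 66197*(33 - 277*√91) = 2184501 - 18336569*√91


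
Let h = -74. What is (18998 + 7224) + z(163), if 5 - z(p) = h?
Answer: 26301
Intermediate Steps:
z(p) = 79 (z(p) = 5 - 1*(-74) = 5 + 74 = 79)
(18998 + 7224) + z(163) = (18998 + 7224) + 79 = 26222 + 79 = 26301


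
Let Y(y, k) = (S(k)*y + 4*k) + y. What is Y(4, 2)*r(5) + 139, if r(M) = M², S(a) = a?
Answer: 639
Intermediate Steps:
Y(y, k) = y + 4*k + k*y (Y(y, k) = (k*y + 4*k) + y = (4*k + k*y) + y = y + 4*k + k*y)
Y(4, 2)*r(5) + 139 = (4 + 4*2 + 2*4)*5² + 139 = (4 + 8 + 8)*25 + 139 = 20*25 + 139 = 500 + 139 = 639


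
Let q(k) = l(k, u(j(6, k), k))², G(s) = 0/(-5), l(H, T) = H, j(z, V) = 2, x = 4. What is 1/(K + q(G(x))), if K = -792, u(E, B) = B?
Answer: -1/792 ≈ -0.0012626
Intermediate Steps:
G(s) = 0 (G(s) = 0*(-⅕) = 0)
q(k) = k²
1/(K + q(G(x))) = 1/(-792 + 0²) = 1/(-792 + 0) = 1/(-792) = -1/792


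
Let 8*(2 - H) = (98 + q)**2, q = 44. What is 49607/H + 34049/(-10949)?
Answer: -1257798899/55150113 ≈ -22.807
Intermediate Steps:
H = -5037/2 (H = 2 - (98 + 44)**2/8 = 2 - 1/8*142**2 = 2 - 1/8*20164 = 2 - 5041/2 = -5037/2 ≈ -2518.5)
49607/H + 34049/(-10949) = 49607/(-5037/2) + 34049/(-10949) = 49607*(-2/5037) + 34049*(-1/10949) = -99214/5037 - 34049/10949 = -1257798899/55150113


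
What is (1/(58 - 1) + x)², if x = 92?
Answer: 27510025/3249 ≈ 8467.2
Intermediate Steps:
(1/(58 - 1) + x)² = (1/(58 - 1) + 92)² = (1/57 + 92)² = (5245/57)² = 27510025/3249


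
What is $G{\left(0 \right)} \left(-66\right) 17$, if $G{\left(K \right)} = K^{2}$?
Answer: $0$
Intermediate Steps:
$G{\left(0 \right)} \left(-66\right) 17 = 0^{2} \left(-66\right) 17 = 0 \left(-66\right) 17 = 0 \cdot 17 = 0$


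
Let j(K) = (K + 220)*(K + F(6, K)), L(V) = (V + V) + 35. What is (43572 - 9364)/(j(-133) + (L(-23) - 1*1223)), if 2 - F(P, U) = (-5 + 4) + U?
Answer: -34208/973 ≈ -35.157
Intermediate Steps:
L(V) = 35 + 2*V (L(V) = 2*V + 35 = 35 + 2*V)
F(P, U) = 3 - U (F(P, U) = 2 - ((-5 + 4) + U) = 2 - (-1 + U) = 2 + (1 - U) = 3 - U)
j(K) = 660 + 3*K (j(K) = (K + 220)*(K + (3 - K)) = (220 + K)*3 = 660 + 3*K)
(43572 - 9364)/(j(-133) + (L(-23) - 1*1223)) = (43572 - 9364)/((660 + 3*(-133)) + ((35 + 2*(-23)) - 1*1223)) = 34208/((660 - 399) + ((35 - 46) - 1223)) = 34208/(261 + (-11 - 1223)) = 34208/(261 - 1234) = 34208/(-973) = 34208*(-1/973) = -34208/973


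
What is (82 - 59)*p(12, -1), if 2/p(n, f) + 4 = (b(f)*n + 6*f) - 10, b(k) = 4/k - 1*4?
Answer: -23/58 ≈ -0.39655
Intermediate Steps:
b(k) = -4 + 4/k (b(k) = 4/k - 4 = -4 + 4/k)
p(n, f) = 2/(-14 + 6*f + n*(-4 + 4/f)) (p(n, f) = 2/(-4 + (((-4 + 4/f)*n + 6*f) - 10)) = 2/(-4 + ((n*(-4 + 4/f) + 6*f) - 10)) = 2/(-4 + ((6*f + n*(-4 + 4/f)) - 10)) = 2/(-4 + (-10 + 6*f + n*(-4 + 4/f))) = 2/(-14 + 6*f + n*(-4 + 4/f)))
(82 - 59)*p(12, -1) = (82 - 59)*(-1*(-1)/(-1*(-1)*(-7 + 3*(-1)) + 2*12*(-1 - 1))) = 23*(-1*(-1)/(-1*(-1)*(-7 - 3) + 2*12*(-2))) = 23*(-1*(-1)/(-1*(-1)*(-10) - 48)) = 23*(-1*(-1)/(-10 - 48)) = 23*(-1*(-1)/(-58)) = 23*(-1*(-1)*(-1/58)) = 23*(-1/58) = -23/58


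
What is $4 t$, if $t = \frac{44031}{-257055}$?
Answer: $- \frac{58708}{85685} \approx -0.68516$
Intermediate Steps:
$t = - \frac{14677}{85685}$ ($t = 44031 \left(- \frac{1}{257055}\right) = - \frac{14677}{85685} \approx -0.17129$)
$4 t = 4 \left(- \frac{14677}{85685}\right) = - \frac{58708}{85685}$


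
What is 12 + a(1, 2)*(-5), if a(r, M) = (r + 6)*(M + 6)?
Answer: -268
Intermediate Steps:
a(r, M) = (6 + M)*(6 + r) (a(r, M) = (6 + r)*(6 + M) = (6 + M)*(6 + r))
12 + a(1, 2)*(-5) = 12 + (36 + 6*2 + 6*1 + 2*1)*(-5) = 12 + (36 + 12 + 6 + 2)*(-5) = 12 + 56*(-5) = 12 - 280 = -268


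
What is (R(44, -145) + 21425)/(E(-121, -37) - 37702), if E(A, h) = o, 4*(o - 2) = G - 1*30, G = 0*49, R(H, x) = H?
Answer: -42938/75415 ≈ -0.56936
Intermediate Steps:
G = 0
o = -11/2 (o = 2 + (0 - 1*30)/4 = 2 + (0 - 30)/4 = 2 + (1/4)*(-30) = 2 - 15/2 = -11/2 ≈ -5.5000)
E(A, h) = -11/2
(R(44, -145) + 21425)/(E(-121, -37) - 37702) = (44 + 21425)/(-11/2 - 37702) = 21469/(-75415/2) = 21469*(-2/75415) = -42938/75415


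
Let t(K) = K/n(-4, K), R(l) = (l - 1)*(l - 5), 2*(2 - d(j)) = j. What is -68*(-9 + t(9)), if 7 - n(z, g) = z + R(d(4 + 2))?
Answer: 1224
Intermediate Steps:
d(j) = 2 - j/2
R(l) = (-1 + l)*(-5 + l)
n(z, g) = -5 - z (n(z, g) = 7 - (z + (5 + (2 - (4 + 2)/2)**2 - 6*(2 - (4 + 2)/2))) = 7 - (z + (5 + (2 - 1/2*6)**2 - 6*(2 - 1/2*6))) = 7 - (z + (5 + (2 - 3)**2 - 6*(2 - 3))) = 7 - (z + (5 + (-1)**2 - 6*(-1))) = 7 - (z + (5 + 1 + 6)) = 7 - (z + 12) = 7 - (12 + z) = 7 + (-12 - z) = -5 - z)
t(K) = -K (t(K) = K/(-5 - 1*(-4)) = K/(-5 + 4) = K/(-1) = K*(-1) = -K)
-68*(-9 + t(9)) = -68*(-9 - 1*9) = -68*(-9 - 9) = -68*(-18) = 1224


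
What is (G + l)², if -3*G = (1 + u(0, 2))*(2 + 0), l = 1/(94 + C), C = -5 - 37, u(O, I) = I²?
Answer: 267289/24336 ≈ 10.983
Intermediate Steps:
C = -42
l = 1/52 (l = 1/(94 - 42) = 1/52 ≈ 0.019231)
G = -10/3 (G = -(1 + 2²)*(2 + 0)/3 = -(1 + 4)*2/3 = -5*2/3 = -⅓*10 = -10/3 ≈ -3.3333)
(G + l)² = (-10/3 + 1/52)² = (-517/156)² = 267289/24336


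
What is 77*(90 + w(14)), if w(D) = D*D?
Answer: 22022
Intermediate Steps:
w(D) = D²
77*(90 + w(14)) = 77*(90 + 14²) = 77*(90 + 196) = 77*286 = 22022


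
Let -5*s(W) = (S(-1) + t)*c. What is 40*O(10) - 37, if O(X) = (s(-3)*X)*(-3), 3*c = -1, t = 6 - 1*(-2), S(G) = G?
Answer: -597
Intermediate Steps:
t = 8 (t = 6 + 2 = 8)
c = -⅓ (c = (⅓)*(-1) = -⅓ ≈ -0.33333)
s(W) = 7/15 (s(W) = -(-1 + 8)*(-1)/(5*3) = -7*(-1)/(5*3) = -⅕*(-7/3) = 7/15)
O(X) = -7*X/5 (O(X) = (7*X/15)*(-3) = -7*X/5)
40*O(10) - 37 = 40*(-7/5*10) - 37 = 40*(-14) - 37 = -560 - 37 = -597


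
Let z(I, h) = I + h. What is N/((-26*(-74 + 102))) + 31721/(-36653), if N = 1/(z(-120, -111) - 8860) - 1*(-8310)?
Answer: -2978932643285/242578643944 ≈ -12.280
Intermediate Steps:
N = 75546209/9091 (N = 1/((-120 - 111) - 8860) - 1*(-8310) = 1/(-231 - 8860) + 8310 = 1/(-9091) + 8310 = -1/9091 + 8310 = 75546209/9091 ≈ 8310.0)
N/((-26*(-74 + 102))) + 31721/(-36653) = 75546209/(9091*((-26*(-74 + 102)))) + 31721/(-36653) = 75546209/(9091*((-26*28))) + 31721*(-1/36653) = (75546209/9091)/(-728) - 31721/36653 = (75546209/9091)*(-1/728) - 31721/36653 = -75546209/6618248 - 31721/36653 = -2978932643285/242578643944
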